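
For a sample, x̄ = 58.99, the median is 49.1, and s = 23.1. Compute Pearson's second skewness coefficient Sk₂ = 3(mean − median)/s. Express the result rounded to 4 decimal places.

1.2844

Sk₂ = 3(58.99 − 49.1) / 23.1 = 3 × 9.8900 / 23.1
    = 29.6700 / 23.1 ≈ 1.2844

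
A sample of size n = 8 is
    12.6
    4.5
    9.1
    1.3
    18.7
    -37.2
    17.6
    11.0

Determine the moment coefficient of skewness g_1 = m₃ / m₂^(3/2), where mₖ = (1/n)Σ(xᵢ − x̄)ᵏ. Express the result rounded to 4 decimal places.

x̄ = (12.6 + 4.5 + 9.1 + 1.3 + 18.7 - 37.2 + 17.6 + 11.0) / 8 = 4.7000
deviations (xᵢ − x̄): 7.9000, -0.2000, 4.4000, -3.4000, 14.0000, -41.9000, 12.9000, 6.3000
Σ(xᵢ − x̄)² = 2251.0800 ⇒ m₂ = 2251.0800/8 = 281.38500
Σ(xᵢ − x̄)³ = -67880.4120 ⇒ m₃ = -67880.4120/8 = -8485.05150
m₂^(3/2) = 281.38500^(1.5) = 4720.10233
g_1 = m₃ / m₂^(3/2) = -8485.05150 / 4720.10233 ≈ -1.7976

-1.7976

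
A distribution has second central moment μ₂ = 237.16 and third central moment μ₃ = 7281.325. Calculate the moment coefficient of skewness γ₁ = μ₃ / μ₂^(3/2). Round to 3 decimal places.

1.994

σ = √μ₂ = √237.16 = 15.40000
σ³ = μ₂^(3/2) = 3652.26400
γ₁ = μ₃/σ³ = 7281.325 / 3652.26400 ≈ 1.994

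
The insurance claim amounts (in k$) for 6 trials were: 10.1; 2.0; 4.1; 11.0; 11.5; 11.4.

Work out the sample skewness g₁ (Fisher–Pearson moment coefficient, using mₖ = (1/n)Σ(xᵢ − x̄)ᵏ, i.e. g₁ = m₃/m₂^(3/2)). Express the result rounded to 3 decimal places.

x̄ = (10.1 + 2.0 + 4.1 + 11.0 + 11.5 + 11.4) / 6 = 8.3500
deviations (xᵢ − x̄): 1.7500, -6.3500, -4.2500, 2.6500, 3.1500, 3.0500
Σ(xᵢ − x̄)² = 87.6950 ⇒ m₂ = 87.6950/6 = 14.61583
Σ(xᵢ − x̄)³ = -249.2160 ⇒ m₃ = -249.2160/6 = -41.53600
m₂^(3/2) = 14.61583^(1.5) = 55.87729
g₁ = m₃ / m₂^(3/2) = -41.53600 / 55.87729 ≈ -0.743

-0.743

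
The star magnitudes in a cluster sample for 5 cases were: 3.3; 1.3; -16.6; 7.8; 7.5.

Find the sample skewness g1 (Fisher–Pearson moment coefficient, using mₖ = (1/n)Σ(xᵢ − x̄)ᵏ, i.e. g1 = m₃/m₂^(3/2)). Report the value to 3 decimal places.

-1.227

x̄ = (3.3 + 1.3 - 16.6 + 7.8 + 7.5) / 5 = 0.6600
deviations (xᵢ − x̄): 2.6400, 0.6400, -17.2600, 7.1400, 6.8400
Σ(xᵢ − x̄)² = 403.0520 ⇒ m₂ = 403.0520/5 = 80.61040
Σ(xᵢ − x̄)³ = -4439.2154 ⇒ m₃ = -4439.2154/5 = -887.84309
m₂^(3/2) = 80.61040^(1.5) = 723.74673
g1 = m₃ / m₂^(3/2) = -887.84309 / 723.74673 ≈ -1.227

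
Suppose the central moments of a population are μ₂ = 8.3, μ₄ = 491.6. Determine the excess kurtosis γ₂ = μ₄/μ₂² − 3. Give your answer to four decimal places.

4.1360

μ₂² = 8.3² = 68.89000
μ₄/μ₂² = 491.6 / 68.89000 = 7.13601
γ₂ = 7.13601 − 3 ≈ 4.1360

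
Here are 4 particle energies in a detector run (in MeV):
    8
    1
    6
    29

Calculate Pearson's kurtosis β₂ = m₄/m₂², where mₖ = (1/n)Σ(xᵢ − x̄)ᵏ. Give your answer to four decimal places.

2.2059

x̄ = 11.0000
Σ(xᵢ − x̄)² = 458.0000 ⇒ m₂ = 114.50000
Σ(xᵢ − x̄)⁴ = 115682.0000 ⇒ m₄ = 28920.50000
m₂² = 13110.25000
β₂ = m₄/m₂² = 28920.50000 / 13110.25000 ≈ 2.2059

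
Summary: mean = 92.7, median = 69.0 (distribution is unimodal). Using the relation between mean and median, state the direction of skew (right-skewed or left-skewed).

mean − median = 92.7 − 69.0 = 23.7
mean > median ⇒ the longer tail is on the right ⇒ right-skewed (positively skewed).

right-skewed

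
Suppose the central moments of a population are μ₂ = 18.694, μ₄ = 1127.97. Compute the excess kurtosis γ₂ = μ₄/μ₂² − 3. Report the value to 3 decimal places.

μ₂² = 18.694² = 349.46564
μ₄/μ₂² = 1127.97 / 349.46564 = 3.22770
γ₂ = 3.22770 − 3 ≈ 0.228

0.228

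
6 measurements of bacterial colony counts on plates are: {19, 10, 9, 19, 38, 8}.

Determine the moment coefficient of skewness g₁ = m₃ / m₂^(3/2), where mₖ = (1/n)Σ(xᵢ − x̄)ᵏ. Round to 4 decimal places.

1.1079

x̄ = (19 + 10 + 9 + 19 + 38 + 8) / 6 = 17.1667
deviations (xᵢ − x̄): 1.8333, -7.1667, -8.1667, 1.8333, 20.8333, -9.1667
Σ(xᵢ − x̄)² = 642.8333 ⇒ m₂ = 642.8333/6 = 107.13889
Σ(xᵢ − x̄)³ = 7371.5556 ⇒ m₃ = 7371.5556/6 = 1228.59259
m₂^(3/2) = 107.13889^(1.5) = 1108.97232
g₁ = m₃ / m₂^(3/2) = 1228.59259 / 1108.97232 ≈ 1.1079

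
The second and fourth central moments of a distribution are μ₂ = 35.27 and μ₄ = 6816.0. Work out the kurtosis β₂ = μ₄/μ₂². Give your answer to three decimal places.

μ₂² = 35.27² = 1243.97290
μ₄/μ₂² = 6816.0 / 1243.97290 = 5.47922
β₂ ≈ 5.479

5.479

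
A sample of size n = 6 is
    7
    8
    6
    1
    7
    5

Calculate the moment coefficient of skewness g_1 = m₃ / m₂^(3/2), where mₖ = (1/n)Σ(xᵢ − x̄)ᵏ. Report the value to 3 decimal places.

x̄ = (7 + 8 + 6 + 1 + 7 + 5) / 6 = 5.6667
deviations (xᵢ − x̄): 1.3333, 2.3333, 0.3333, -4.6667, 1.3333, -0.6667
Σ(xᵢ − x̄)² = 31.3333 ⇒ m₂ = 31.3333/6 = 5.22222
Σ(xᵢ − x̄)³ = -84.4444 ⇒ m₃ = -84.4444/6 = -14.07407
m₂^(3/2) = 5.22222^(1.5) = 11.93392
g_1 = m₃ / m₂^(3/2) = -14.07407 / 11.93392 ≈ -1.179

-1.179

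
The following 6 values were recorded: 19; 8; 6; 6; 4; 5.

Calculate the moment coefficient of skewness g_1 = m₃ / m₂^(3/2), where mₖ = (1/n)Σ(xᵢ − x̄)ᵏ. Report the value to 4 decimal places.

1.5688

x̄ = (19 + 8 + 6 + 6 + 4 + 5) / 6 = 8.0000
deviations (xᵢ − x̄): 11.0000, 0.0000, -2.0000, -2.0000, -4.0000, -3.0000
Σ(xᵢ − x̄)² = 154.0000 ⇒ m₂ = 154.0000/6 = 25.66667
Σ(xᵢ − x̄)³ = 1224.0000 ⇒ m₃ = 1224.0000/6 = 204.00000
m₂^(3/2) = 25.66667^(1.5) = 130.03319
g_1 = m₃ / m₂^(3/2) = 204.00000 / 130.03319 ≈ 1.5688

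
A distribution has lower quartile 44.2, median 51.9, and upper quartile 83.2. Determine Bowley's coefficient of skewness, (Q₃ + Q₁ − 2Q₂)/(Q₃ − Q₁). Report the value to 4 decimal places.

0.6051

numerator: Q₃ + Q₁ − 2Q₂ = 83.2 + 44.2 − 2×51.9 = 23.6000
denominator: Q₃ − Q₁ = 83.2 − 44.2 = 39.0000
Bowley skewness = 23.6000 / 39.0000 ≈ 0.6051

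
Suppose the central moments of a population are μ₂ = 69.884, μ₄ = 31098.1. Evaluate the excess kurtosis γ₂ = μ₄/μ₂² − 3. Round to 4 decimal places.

μ₂² = 69.884² = 4883.77346
μ₄/μ₂² = 31098.1 / 4883.77346 = 6.36764
γ₂ = 6.36764 − 3 ≈ 3.3676

3.3676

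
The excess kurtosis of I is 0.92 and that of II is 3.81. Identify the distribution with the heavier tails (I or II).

II

Higher excess kurtosis ⇒ heavier tails relative to the normal distribution.
0.92 vs 3.81: the larger is 3.81, so II has heavier tails.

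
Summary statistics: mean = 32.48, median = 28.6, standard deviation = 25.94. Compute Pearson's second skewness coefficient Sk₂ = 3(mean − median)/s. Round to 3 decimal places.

0.449

Sk₂ = 3(32.48 − 28.6) / 25.94 = 3 × 3.8800 / 25.94
    = 11.6400 / 25.94 ≈ 0.449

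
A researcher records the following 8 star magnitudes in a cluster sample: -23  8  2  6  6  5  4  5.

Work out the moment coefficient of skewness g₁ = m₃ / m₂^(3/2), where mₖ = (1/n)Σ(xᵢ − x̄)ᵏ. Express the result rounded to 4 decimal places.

x̄ = (-23 + 8 + 2 + 6 + 6 + 5 + 4 + 5) / 8 = 1.6250
deviations (xᵢ − x̄): -24.6250, 6.3750, 0.3750, 4.3750, 4.3750, 3.3750, 2.3750, 3.3750
Σ(xᵢ − x̄)² = 713.8750 ⇒ m₂ = 713.8750/8 = 89.23438
Σ(xᵢ − x̄)³ = -14415.4688 ⇒ m₃ = -14415.4688/8 = -1801.93359
m₂^(3/2) = 89.23438^(1.5) = 842.94314
g₁ = m₃ / m₂^(3/2) = -1801.93359 / 842.94314 ≈ -2.1377

-2.1377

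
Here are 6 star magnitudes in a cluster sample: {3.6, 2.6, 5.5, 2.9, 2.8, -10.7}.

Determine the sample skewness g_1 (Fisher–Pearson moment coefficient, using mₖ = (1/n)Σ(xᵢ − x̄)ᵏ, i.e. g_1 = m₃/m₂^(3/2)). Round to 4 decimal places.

-1.6510

x̄ = (3.6 + 2.6 + 5.5 + 2.9 + 2.8 - 10.7) / 6 = 1.1167
deviations (xᵢ − x̄): 2.4833, 1.4833, 4.3833, 1.7833, 1.6833, -11.8167
Σ(xᵢ − x̄)² = 173.2283 ⇒ m₂ = 173.2283/6 = 28.87139
Σ(xᵢ − x̄)³ = -1536.7644 ⇒ m₃ = -1536.7644/6 = -256.12741
m₂^(3/2) = 28.87139^(1.5) = 155.13204
g_1 = m₃ / m₂^(3/2) = -256.12741 / 155.13204 ≈ -1.6510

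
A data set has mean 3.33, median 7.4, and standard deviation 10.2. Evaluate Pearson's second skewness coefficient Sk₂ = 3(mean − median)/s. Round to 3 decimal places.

Sk₂ = 3(3.33 − 7.4) / 10.2 = 3 × -4.0700 / 10.2
    = -12.2100 / 10.2 ≈ -1.197

-1.197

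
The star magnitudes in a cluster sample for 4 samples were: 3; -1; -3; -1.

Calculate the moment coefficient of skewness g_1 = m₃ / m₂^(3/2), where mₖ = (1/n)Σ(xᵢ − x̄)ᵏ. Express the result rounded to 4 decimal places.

x̄ = (3 - 1 - 3 - 1) / 4 = -0.5000
deviations (xᵢ − x̄): 3.5000, -0.5000, -2.5000, -0.5000
Σ(xᵢ − x̄)² = 19.0000 ⇒ m₂ = 19.0000/4 = 4.75000
Σ(xᵢ − x̄)³ = 27.0000 ⇒ m₃ = 27.0000/4 = 6.75000
m₂^(3/2) = 4.75000^(1.5) = 10.35238
g_1 = m₃ / m₂^(3/2) = 6.75000 / 10.35238 ≈ 0.6520

0.6520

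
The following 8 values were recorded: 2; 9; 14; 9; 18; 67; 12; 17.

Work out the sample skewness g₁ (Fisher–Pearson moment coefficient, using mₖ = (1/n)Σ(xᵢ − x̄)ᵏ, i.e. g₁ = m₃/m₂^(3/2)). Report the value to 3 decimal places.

x̄ = (2 + 9 + 14 + 9 + 18 + 67 + 12 + 17) / 8 = 18.5000
deviations (xᵢ − x̄): -16.5000, -9.5000, -4.5000, -9.5000, -0.5000, 48.5000, -6.5000, -1.5000
Σ(xᵢ − x̄)² = 2870.0000 ⇒ m₂ = 2870.0000/8 = 358.75000
Σ(xᵢ − x̄)³ = 107508.0000 ⇒ m₃ = 107508.0000/8 = 13438.50000
m₂^(3/2) = 358.75000^(1.5) = 6794.97502
g₁ = m₃ / m₂^(3/2) = 13438.50000 / 6794.97502 ≈ 1.978

1.978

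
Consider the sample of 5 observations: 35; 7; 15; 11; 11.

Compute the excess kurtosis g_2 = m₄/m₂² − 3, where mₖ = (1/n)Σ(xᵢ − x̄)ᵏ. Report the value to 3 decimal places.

-0.057

x̄ = 15.8000
Σ(xᵢ − x̄)² = 492.8000 ⇒ m₂ = 98.56000
Σ(xᵢ − x̄)⁴ = 142954.4960 ⇒ m₄ = 28590.89920
m₂² = 9714.07360
g_2 = m₄/m₂² − 3 = 2.94325 − 3 ≈ -0.057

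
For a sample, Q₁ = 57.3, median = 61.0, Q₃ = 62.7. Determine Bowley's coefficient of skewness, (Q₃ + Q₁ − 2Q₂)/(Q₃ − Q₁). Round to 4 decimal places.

-0.3704

numerator: Q₃ + Q₁ − 2Q₂ = 62.7 + 57.3 − 2×61.0 = -2.0000
denominator: Q₃ − Q₁ = 62.7 − 57.3 = 5.4000
Bowley skewness = -2.0000 / 5.4000 ≈ -0.3704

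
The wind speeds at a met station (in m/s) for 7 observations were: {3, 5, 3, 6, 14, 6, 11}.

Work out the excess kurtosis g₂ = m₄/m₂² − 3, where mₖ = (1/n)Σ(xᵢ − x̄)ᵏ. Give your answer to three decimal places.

-0.781

x̄ = 6.8571
Σ(xᵢ − x̄)² = 102.8571 ⇒ m₂ = 14.69388
Σ(xᵢ − x̄)⁴ = 3353.3178 ⇒ m₄ = 479.04540
m₂² = 215.91004
g₂ = m₄/m₂² − 3 = 2.21873 − 3 ≈ -0.781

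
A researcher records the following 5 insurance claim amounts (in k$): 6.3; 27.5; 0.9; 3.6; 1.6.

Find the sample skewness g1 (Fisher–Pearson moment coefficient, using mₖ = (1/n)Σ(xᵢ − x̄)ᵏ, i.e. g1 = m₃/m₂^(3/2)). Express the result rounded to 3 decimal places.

x̄ = (6.3 + 27.5 + 0.9 + 3.6 + 1.6) / 5 = 7.9800
deviations (xᵢ − x̄): -1.6800, 19.5200, -7.0800, -4.3800, -6.3800
Σ(xᵢ − x̄)² = 493.8680 ⇒ m₂ = 493.8680/5 = 98.77360
Σ(xᵢ − x̄)³ = 6734.3551 ⇒ m₃ = 6734.3551/5 = 1346.87102
m₂^(3/2) = 98.77360^(1.5) = 981.66052
g1 = m₃ / m₂^(3/2) = 1346.87102 / 981.66052 ≈ 1.372

1.372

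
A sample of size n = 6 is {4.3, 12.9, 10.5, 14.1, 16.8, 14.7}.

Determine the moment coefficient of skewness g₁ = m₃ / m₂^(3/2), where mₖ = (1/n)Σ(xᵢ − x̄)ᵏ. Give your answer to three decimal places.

-0.984

x̄ = (4.3 + 12.9 + 10.5 + 14.1 + 16.8 + 14.7) / 6 = 12.2167
deviations (xᵢ − x̄): -7.9167, 0.6833, -1.7167, 1.8833, 4.5833, 2.4833
Σ(xᵢ − x̄)² = 96.8083 ⇒ m₂ = 96.8083/6 = 16.13472
Σ(xᵢ − x̄)³ = -382.6294 ⇒ m₃ = -382.6294/6 = -63.77157
m₂^(3/2) = 16.13472^(1.5) = 64.81003
g₁ = m₃ / m₂^(3/2) = -63.77157 / 64.81003 ≈ -0.984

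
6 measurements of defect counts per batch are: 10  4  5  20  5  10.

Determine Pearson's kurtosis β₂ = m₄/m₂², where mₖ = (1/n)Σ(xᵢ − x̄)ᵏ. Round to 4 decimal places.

2.9222

x̄ = 9.0000
Σ(xᵢ − x̄)² = 180.0000 ⇒ m₂ = 30.00000
Σ(xᵢ − x̄)⁴ = 15780.0000 ⇒ m₄ = 2630.00000
m₂² = 900.00000
β₂ = m₄/m₂² = 2630.00000 / 900.00000 ≈ 2.9222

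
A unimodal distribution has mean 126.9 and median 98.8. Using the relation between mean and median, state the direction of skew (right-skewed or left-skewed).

mean − median = 126.9 − 98.8 = 28.1
mean > median ⇒ the longer tail is on the right ⇒ right-skewed (positively skewed).

right-skewed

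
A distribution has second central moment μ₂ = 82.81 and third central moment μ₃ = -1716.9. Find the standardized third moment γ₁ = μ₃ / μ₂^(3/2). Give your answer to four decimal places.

-2.2784

σ = √μ₂ = √82.81 = 9.10000
σ³ = μ₂^(3/2) = 753.57100
γ₁ = μ₃/σ³ = -1716.9 / 753.57100 ≈ -2.2784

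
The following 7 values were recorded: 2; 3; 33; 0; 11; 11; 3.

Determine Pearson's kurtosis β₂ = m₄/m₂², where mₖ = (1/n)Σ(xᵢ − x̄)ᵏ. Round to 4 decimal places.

x̄ = 9.0000
Σ(xᵢ − x̄)² = 786.0000 ⇒ m₂ = 112.28571
Σ(xᵢ − x̄)⁴ = 343362.0000 ⇒ m₄ = 49051.71429
m₂² = 12608.08163
β₂ = m₄/m₂² = 49051.71429 / 12608.08163 ≈ 3.8905

3.8905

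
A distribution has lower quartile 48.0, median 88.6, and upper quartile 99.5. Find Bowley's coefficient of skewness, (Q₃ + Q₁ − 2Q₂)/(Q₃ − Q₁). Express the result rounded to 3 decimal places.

-0.577

numerator: Q₃ + Q₁ − 2Q₂ = 99.5 + 48.0 − 2×88.6 = -29.7000
denominator: Q₃ − Q₁ = 99.5 − 48.0 = 51.5000
Bowley skewness = -29.7000 / 51.5000 ≈ -0.577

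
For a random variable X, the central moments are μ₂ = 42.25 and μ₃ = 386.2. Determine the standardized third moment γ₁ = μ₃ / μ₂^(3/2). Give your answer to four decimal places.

1.4063

σ = √μ₂ = √42.25 = 6.50000
σ³ = μ₂^(3/2) = 274.62500
γ₁ = μ₃/σ³ = 386.2 / 274.62500 ≈ 1.4063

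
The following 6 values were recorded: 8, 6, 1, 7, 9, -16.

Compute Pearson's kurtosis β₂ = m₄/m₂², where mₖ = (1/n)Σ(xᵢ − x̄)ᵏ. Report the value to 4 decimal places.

x̄ = 2.5000
Σ(xᵢ − x̄)² = 449.5000 ⇒ m₂ = 74.91667
Σ(xᵢ − x̄)⁴ = 120400.3750 ⇒ m₄ = 20066.72917
m₂² = 5612.50694
β₂ = m₄/m₂² = 20066.72917 / 5612.50694 ≈ 3.5754

3.5754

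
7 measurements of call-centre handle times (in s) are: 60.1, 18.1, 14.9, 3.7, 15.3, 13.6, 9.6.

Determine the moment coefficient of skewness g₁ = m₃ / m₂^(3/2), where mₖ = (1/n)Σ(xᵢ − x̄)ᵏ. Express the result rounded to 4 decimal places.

x̄ = (60.1 + 18.1 + 14.9 + 3.7 + 15.3 + 13.6 + 9.6) / 7 = 19.3286
deviations (xᵢ − x̄): 40.7714, -1.2286, -4.4286, -15.6286, -4.0286, -5.7286, -9.7286
Σ(xᵢ − x̄)² = 2071.3743 ⇒ m₂ = 2071.3743/7 = 295.91061
Σ(xᵢ − x̄)³ = 62694.5715 ⇒ m₃ = 62694.5715/7 = 8956.36735
m₂^(3/2) = 295.91061^(1.5) = 5090.26990
g₁ = m₃ / m₂^(3/2) = 8956.36735 / 5090.26990 ≈ 1.7595

1.7595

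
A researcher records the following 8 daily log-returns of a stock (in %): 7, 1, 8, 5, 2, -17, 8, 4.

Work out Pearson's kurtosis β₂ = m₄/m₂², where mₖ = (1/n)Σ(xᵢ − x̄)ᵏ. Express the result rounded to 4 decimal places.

x̄ = 2.2500
Σ(xᵢ − x̄)² = 471.5000 ⇒ m₂ = 58.93750
Σ(xᵢ − x̄)⁴ = 140080.9063 ⇒ m₄ = 17510.11328
m₂² = 3473.62891
β₂ = m₄/m₂² = 17510.11328 / 3473.62891 ≈ 5.0409

5.0409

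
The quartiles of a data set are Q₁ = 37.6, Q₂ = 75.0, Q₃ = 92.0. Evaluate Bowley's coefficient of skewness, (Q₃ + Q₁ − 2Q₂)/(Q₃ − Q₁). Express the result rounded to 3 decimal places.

-0.375

numerator: Q₃ + Q₁ − 2Q₂ = 92.0 + 37.6 − 2×75.0 = -20.4000
denominator: Q₃ − Q₁ = 92.0 − 37.6 = 54.4000
Bowley skewness = -20.4000 / 54.4000 ≈ -0.375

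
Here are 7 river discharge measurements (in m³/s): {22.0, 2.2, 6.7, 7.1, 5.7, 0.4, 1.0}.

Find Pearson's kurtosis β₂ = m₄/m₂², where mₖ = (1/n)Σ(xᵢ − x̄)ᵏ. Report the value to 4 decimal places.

x̄ = 6.4429
Σ(xᵢ − x̄)² = 327.2171 ⇒ m₂ = 46.74531
Σ(xᵢ − x̄)⁴ = 61111.5636 ⇒ m₄ = 8730.22338
m₂² = 2185.12364
β₂ = m₄/m₂² = 8730.22338 / 2185.12364 ≈ 3.9953

3.9953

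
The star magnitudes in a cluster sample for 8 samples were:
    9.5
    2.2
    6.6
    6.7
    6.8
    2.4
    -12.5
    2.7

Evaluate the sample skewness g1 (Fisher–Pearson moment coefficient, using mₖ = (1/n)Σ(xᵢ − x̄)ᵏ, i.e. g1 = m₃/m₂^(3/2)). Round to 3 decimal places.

-1.618

x̄ = (9.5 + 2.2 + 6.6 + 6.7 + 6.8 + 2.4 - 12.5 + 2.7) / 8 = 3.0500
deviations (xᵢ − x̄): 6.4500, -0.8500, 3.5500, 3.6500, 3.7500, -0.6500, -15.5500, -0.3500
Σ(xᵢ − x̄)² = 324.6600 ⇒ m₂ = 324.6600/8 = 40.58250
Σ(xᵢ − x̄)³ = -3346.5240 ⇒ m₃ = -3346.5240/8 = -418.31550
m₂^(3/2) = 40.58250^(1.5) = 258.52836
g1 = m₃ / m₂^(3/2) = -418.31550 / 258.52836 ≈ -1.618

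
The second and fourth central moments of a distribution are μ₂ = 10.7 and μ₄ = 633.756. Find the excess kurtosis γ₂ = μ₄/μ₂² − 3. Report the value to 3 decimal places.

μ₂² = 10.7² = 114.49000
μ₄/μ₂² = 633.756 / 114.49000 = 5.53547
γ₂ = 5.53547 − 3 ≈ 2.535

2.535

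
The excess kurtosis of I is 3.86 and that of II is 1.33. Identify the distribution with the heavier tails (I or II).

I

Higher excess kurtosis ⇒ heavier tails relative to the normal distribution.
3.86 vs 1.33: the larger is 3.86, so I has heavier tails.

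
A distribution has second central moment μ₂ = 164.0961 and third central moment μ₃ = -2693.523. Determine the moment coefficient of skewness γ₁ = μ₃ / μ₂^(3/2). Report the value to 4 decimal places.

-1.2814

σ = √μ₂ = √164.0961 = 12.81000
σ³ = μ₂^(3/2) = 2102.07104
γ₁ = μ₃/σ³ = -2693.523 / 2102.07104 ≈ -1.2814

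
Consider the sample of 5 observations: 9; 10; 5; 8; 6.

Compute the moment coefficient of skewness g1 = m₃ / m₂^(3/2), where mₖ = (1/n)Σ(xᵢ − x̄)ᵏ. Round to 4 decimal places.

-0.1580

x̄ = (9 + 10 + 5 + 8 + 6) / 5 = 7.6000
deviations (xᵢ − x̄): 1.4000, 2.4000, -2.6000, 0.4000, -1.6000
Σ(xᵢ − x̄)² = 17.2000 ⇒ m₂ = 17.2000/5 = 3.44000
Σ(xᵢ − x̄)³ = -5.0400 ⇒ m₃ = -5.0400/5 = -1.00800
m₂^(3/2) = 3.44000^(1.5) = 6.38025
g1 = m₃ / m₂^(3/2) = -1.00800 / 6.38025 ≈ -0.1580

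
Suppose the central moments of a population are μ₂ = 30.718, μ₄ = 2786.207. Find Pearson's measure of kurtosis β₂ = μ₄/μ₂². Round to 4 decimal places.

μ₂² = 30.718² = 943.59552
μ₄/μ₂² = 2786.207 / 943.59552 = 2.95276
β₂ ≈ 2.9528

2.9528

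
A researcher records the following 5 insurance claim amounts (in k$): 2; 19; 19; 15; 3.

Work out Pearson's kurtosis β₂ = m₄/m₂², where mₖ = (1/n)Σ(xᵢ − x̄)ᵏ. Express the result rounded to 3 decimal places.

1.218

x̄ = 11.6000
Σ(xᵢ − x̄)² = 287.2000 ⇒ m₂ = 57.44000
Σ(xᵢ − x̄)⁴ = 20094.4960 ⇒ m₄ = 4018.89920
m₂² = 3299.35360
β₂ = m₄/m₂² = 4018.89920 / 3299.35360 ≈ 1.218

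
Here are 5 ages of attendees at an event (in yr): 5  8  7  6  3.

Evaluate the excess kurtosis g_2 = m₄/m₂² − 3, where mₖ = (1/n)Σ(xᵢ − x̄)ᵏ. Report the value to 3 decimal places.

-1.005

x̄ = 5.8000
Σ(xᵢ − x̄)² = 14.8000 ⇒ m₂ = 2.96000
Σ(xᵢ − x̄)⁴ = 87.3760 ⇒ m₄ = 17.47520
m₂² = 8.76160
g_2 = m₄/m₂² − 3 = 1.99452 − 3 ≈ -1.005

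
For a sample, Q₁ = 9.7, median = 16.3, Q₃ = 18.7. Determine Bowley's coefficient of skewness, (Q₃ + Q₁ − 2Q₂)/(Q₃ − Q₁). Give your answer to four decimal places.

-0.4667

numerator: Q₃ + Q₁ − 2Q₂ = 18.7 + 9.7 − 2×16.3 = -4.2000
denominator: Q₃ − Q₁ = 18.7 − 9.7 = 9.0000
Bowley skewness = -4.2000 / 9.0000 ≈ -0.4667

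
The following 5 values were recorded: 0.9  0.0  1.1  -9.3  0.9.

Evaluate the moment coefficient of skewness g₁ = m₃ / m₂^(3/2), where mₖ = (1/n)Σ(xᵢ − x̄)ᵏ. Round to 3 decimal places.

x̄ = (0.9 + 0.0 + 1.1 - 9.3 + 0.9) / 5 = -1.2800
deviations (xᵢ − x̄): 2.1800, 1.2800, 2.3800, -8.0200, 2.1800
Σ(xᵢ − x̄)² = 81.1280 ⇒ m₂ = 81.1280/5 = 16.22560
Σ(xᵢ − x̄)³ = -479.5507 ⇒ m₃ = -479.5507/5 = -95.91014
m₂^(3/2) = 16.22560^(1.5) = 65.35836
g₁ = m₃ / m₂^(3/2) = -95.91014 / 65.35836 ≈ -1.467

-1.467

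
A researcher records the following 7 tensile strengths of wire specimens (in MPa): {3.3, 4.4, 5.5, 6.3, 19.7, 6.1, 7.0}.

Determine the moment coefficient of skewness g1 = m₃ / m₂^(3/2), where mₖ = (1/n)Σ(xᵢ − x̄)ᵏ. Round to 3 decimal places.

x̄ = (3.3 + 4.4 + 5.5 + 6.3 + 19.7 + 6.1 + 7.0) / 7 = 7.4714
deviations (xᵢ − x̄): -4.1714, -3.0714, -1.9714, -1.1714, 12.2286, -1.3714, -0.4714
Σ(xᵢ − x̄)² = 183.7343 ⇒ m₂ = 183.7343/7 = 26.24776
Σ(xᵢ − x̄)³ = 1715.1208 ⇒ m₃ = 1715.1208/7 = 245.01726
m₂^(3/2) = 26.24776^(1.5) = 134.47398
g1 = m₃ / m₂^(3/2) = 245.01726 / 134.47398 ≈ 1.822

1.822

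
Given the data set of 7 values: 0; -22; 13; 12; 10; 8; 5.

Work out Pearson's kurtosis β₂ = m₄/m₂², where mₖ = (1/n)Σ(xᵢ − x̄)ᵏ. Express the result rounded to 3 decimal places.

3.995

x̄ = 3.7143
Σ(xᵢ − x̄)² = 889.4286 ⇒ m₂ = 127.06122
Σ(xᵢ − x̄)⁴ = 451457.2070 ⇒ m₄ = 64493.88671
m₂² = 16144.55477
β₂ = m₄/m₂² = 64493.88671 / 16144.55477 ≈ 3.995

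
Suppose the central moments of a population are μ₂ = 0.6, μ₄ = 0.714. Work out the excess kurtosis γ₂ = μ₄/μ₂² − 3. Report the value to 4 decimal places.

-1.0167

μ₂² = 0.6² = 0.36000
μ₄/μ₂² = 0.714 / 0.36000 = 1.98333
γ₂ = 1.98333 − 3 ≈ -1.0167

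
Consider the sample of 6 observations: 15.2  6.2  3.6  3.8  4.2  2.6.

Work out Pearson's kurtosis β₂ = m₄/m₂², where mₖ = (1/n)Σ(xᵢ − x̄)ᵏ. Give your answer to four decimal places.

x̄ = 5.9333
Σ(xᵢ − x̄)² = 110.0533 ⇒ m₂ = 18.34222
Σ(xᵢ − x̄)⁴ = 7556.6908 ⇒ m₄ = 1259.44847
m₂² = 336.43712
β₂ = m₄/m₂² = 1259.44847 / 336.43712 ≈ 3.7435

3.7435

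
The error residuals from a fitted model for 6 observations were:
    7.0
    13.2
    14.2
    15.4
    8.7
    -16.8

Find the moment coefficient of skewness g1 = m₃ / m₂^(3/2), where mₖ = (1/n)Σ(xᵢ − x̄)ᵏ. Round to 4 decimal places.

x̄ = (7.0 + 13.2 + 14.2 + 15.4 + 8.7 - 16.8) / 6 = 6.9500
deviations (xᵢ − x̄): 0.0500, 6.2500, 7.2500, 8.4500, 1.7500, -23.7500
Σ(xᵢ − x̄)² = 730.1550 ⇒ m₂ = 730.1550/6 = 121.69250
Σ(xᵢ − x̄)³ = -12162.5550 ⇒ m₃ = -12162.5550/6 = -2027.09250
m₂^(3/2) = 121.69250^(1.5) = 1342.44258
g1 = m₃ / m₂^(3/2) = -2027.09250 / 1342.44258 ≈ -1.5100

-1.5100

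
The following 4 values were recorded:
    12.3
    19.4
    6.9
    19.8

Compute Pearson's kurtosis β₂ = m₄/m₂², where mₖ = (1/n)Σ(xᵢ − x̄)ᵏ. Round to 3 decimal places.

1.462

x̄ = 14.6000
Σ(xᵢ − x̄)² = 114.6600 ⇒ m₂ = 28.66500
Σ(xᵢ − x̄)⁴ = 4805.2914 ⇒ m₄ = 1201.32285
m₂² = 821.68222
β₂ = m₄/m₂² = 1201.32285 / 821.68222 ≈ 1.462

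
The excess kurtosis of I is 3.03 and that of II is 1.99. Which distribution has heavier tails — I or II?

I

Higher excess kurtosis ⇒ heavier tails relative to the normal distribution.
3.03 vs 1.99: the larger is 3.03, so I has heavier tails.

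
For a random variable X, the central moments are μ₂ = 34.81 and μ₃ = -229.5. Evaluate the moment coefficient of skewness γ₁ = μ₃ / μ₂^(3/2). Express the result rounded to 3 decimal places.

-1.117

σ = √μ₂ = √34.81 = 5.90000
σ³ = μ₂^(3/2) = 205.37900
γ₁ = μ₃/σ³ = -229.5 / 205.37900 ≈ -1.117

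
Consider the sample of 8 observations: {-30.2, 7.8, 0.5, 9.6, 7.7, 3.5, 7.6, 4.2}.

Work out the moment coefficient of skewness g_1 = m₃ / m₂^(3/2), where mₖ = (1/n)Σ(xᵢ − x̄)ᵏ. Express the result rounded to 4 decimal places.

-2.0464

x̄ = (-30.2 + 7.8 + 0.5 + 9.6 + 7.7 + 3.5 + 7.6 + 4.2) / 8 = 1.3375
deviations (xᵢ − x̄): -31.5375, 6.4625, -0.8375, 8.2625, 6.3625, 2.1625, 6.2625, 2.8625
Σ(xᵢ − x̄)² = 1197.9187 ⇒ m₂ = 1197.9187/8 = 149.73984
Σ(xᵢ − x̄)³ = -29997.5133 ⇒ m₃ = -29997.5133/8 = -3749.68916
m₂^(3/2) = 149.73984^(1.5) = 1832.34000
g_1 = m₃ / m₂^(3/2) = -3749.68916 / 1832.34000 ≈ -2.0464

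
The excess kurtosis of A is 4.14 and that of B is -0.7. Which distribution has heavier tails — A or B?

Higher excess kurtosis ⇒ heavier tails relative to the normal distribution.
4.14 vs -0.7: the larger is 4.14, so A has heavier tails. (A is leptokurtic — heavier-than-normal tails; the other is platykurtic.)

A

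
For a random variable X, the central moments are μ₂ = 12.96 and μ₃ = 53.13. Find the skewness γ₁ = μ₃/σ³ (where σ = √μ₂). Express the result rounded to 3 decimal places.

1.139

σ = √μ₂ = √12.96 = 3.60000
σ³ = μ₂^(3/2) = 46.65600
γ₁ = μ₃/σ³ = 53.13 / 46.65600 ≈ 1.139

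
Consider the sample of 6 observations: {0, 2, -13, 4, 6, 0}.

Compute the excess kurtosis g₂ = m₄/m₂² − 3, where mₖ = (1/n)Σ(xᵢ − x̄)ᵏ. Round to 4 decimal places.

0.4295

x̄ = -0.1667
Σ(xᵢ − x̄)² = 224.8333 ⇒ m₂ = 37.47222
Σ(xᵢ − x̄)⁴ = 28893.8194 ⇒ m₄ = 4815.63657
m₂² = 1404.16744
g₂ = m₄/m₂² − 3 = 3.42953 − 3 ≈ 0.4295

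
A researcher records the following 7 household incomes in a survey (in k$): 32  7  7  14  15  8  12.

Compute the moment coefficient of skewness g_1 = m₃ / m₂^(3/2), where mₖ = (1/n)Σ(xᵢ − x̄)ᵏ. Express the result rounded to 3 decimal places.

1.471

x̄ = (32 + 7 + 7 + 14 + 15 + 8 + 12) / 7 = 13.5714
deviations (xᵢ − x̄): 18.4286, -6.5714, -6.5714, 0.4286, 1.4286, -5.5714, -1.5714
Σ(xᵢ − x̄)² = 461.7143 ⇒ m₂ = 461.7143/7 = 65.95918
Σ(xᵢ − x̄)³ = 5517.1837 ⇒ m₃ = 5517.1837/7 = 788.16910
m₂^(3/2) = 65.95918^(1.5) = 535.68922
g_1 = m₃ / m₂^(3/2) = 788.16910 / 535.68922 ≈ 1.471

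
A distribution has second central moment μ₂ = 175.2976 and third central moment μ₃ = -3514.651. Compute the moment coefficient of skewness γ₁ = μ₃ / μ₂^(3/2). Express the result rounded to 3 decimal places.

-1.514

σ = √μ₂ = √175.2976 = 13.24000
σ³ = μ₂^(3/2) = 2320.94022
γ₁ = μ₃/σ³ = -3514.651 / 2320.94022 ≈ -1.514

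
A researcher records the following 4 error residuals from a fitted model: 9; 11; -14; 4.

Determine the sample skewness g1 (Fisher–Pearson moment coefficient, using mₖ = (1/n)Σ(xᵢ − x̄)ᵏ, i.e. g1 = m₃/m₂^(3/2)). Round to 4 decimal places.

x̄ = (9 + 11 - 14 + 4) / 4 = 2.5000
deviations (xᵢ − x̄): 6.5000, 8.5000, -16.5000, 1.5000
Σ(xᵢ − x̄)² = 389.0000 ⇒ m₂ = 389.0000/4 = 97.25000
Σ(xᵢ − x̄)³ = -3600.0000 ⇒ m₃ = -3600.0000/4 = -900.00000
m₂^(3/2) = 97.25000^(1.5) = 959.03491
g1 = m₃ / m₂^(3/2) = -900.00000 / 959.03491 ≈ -0.9384

-0.9384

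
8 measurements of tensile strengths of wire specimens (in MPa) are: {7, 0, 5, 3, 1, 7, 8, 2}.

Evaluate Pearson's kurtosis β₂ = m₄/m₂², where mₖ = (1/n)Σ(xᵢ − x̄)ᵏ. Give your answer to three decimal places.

x̄ = 4.1250
Σ(xᵢ − x̄)² = 64.8750 ⇒ m₂ = 8.10938
Σ(xᵢ − x̄)⁴ = 769.5879 ⇒ m₄ = 96.19849
m₂² = 65.76196
β₂ = m₄/m₂² = 96.19849 / 65.76196 ≈ 1.463

1.463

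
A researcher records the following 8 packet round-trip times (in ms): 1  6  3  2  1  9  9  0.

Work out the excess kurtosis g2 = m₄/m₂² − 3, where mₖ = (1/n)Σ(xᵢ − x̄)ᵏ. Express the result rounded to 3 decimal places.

x̄ = 3.8750
Σ(xᵢ − x̄)² = 92.8750 ⇒ m₂ = 11.60938
Σ(xᵢ − x̄)⁴ = 1775.2129 ⇒ m₄ = 221.90161
m₂² = 134.77759
g2 = m₄/m₂² − 3 = 1.64643 − 3 ≈ -1.354

-1.354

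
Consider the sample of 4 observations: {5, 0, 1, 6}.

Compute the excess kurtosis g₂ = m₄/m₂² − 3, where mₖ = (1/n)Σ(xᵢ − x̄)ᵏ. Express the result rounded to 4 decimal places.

x̄ = 3.0000
Σ(xᵢ − x̄)² = 26.0000 ⇒ m₂ = 6.50000
Σ(xᵢ − x̄)⁴ = 194.0000 ⇒ m₄ = 48.50000
m₂² = 42.25000
g₂ = m₄/m₂² − 3 = 1.14793 − 3 ≈ -1.8521

-1.8521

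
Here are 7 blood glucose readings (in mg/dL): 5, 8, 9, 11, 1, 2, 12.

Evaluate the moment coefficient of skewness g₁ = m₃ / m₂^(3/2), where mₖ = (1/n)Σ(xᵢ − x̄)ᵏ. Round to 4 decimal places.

-0.2345

x̄ = (5 + 8 + 9 + 11 + 1 + 2 + 12) / 7 = 6.8571
deviations (xᵢ − x̄): -1.8571, 1.1429, 2.1429, 4.1429, -5.8571, -4.8571, 5.1429
Σ(xᵢ − x̄)² = 110.8571 ⇒ m₂ = 110.8571/7 = 15.83673
Σ(xᵢ − x̄)³ = -103.4694 ⇒ m₃ = -103.4694/7 = -14.78134
m₂^(3/2) = 15.83673^(1.5) = 63.02291
g₁ = m₃ / m₂^(3/2) = -14.78134 / 63.02291 ≈ -0.2345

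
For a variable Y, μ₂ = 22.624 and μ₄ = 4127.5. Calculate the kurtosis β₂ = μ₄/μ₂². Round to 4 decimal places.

μ₂² = 22.624² = 511.84538
μ₄/μ₂² = 4127.5 / 511.84538 = 8.06396
β₂ ≈ 8.0640

8.0640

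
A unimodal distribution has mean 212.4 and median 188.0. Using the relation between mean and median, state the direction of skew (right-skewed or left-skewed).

right-skewed

mean − median = 212.4 − 188.0 = 24.4
mean > median ⇒ the longer tail is on the right ⇒ right-skewed (positively skewed).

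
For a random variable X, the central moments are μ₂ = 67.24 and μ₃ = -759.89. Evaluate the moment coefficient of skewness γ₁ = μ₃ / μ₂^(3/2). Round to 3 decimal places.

σ = √μ₂ = √67.24 = 8.20000
σ³ = μ₂^(3/2) = 551.36800
γ₁ = μ₃/σ³ = -759.89 / 551.36800 ≈ -1.378

-1.378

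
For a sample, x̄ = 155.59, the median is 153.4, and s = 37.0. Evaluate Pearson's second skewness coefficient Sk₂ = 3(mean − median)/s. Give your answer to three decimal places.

0.178

Sk₂ = 3(155.59 − 153.4) / 37.0 = 3 × 2.1900 / 37.0
    = 6.5700 / 37.0 ≈ 0.178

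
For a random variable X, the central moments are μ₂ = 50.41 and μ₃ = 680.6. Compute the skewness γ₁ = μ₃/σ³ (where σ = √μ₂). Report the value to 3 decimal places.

1.902

σ = √μ₂ = √50.41 = 7.10000
σ³ = μ₂^(3/2) = 357.91100
γ₁ = μ₃/σ³ = 680.6 / 357.91100 ≈ 1.902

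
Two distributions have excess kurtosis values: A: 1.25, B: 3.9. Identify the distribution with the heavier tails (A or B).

Higher excess kurtosis ⇒ heavier tails relative to the normal distribution.
1.25 vs 3.9: the larger is 3.9, so B has heavier tails.

B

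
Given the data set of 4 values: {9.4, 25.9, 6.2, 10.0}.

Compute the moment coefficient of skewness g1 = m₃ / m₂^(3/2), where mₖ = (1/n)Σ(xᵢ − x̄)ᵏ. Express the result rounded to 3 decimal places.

1.028

x̄ = (9.4 + 25.9 + 6.2 + 10.0) / 4 = 12.8750
deviations (xᵢ − x̄): -3.4750, 13.0250, -6.6750, -2.8750
Σ(xᵢ − x̄)² = 234.5475 ⇒ m₂ = 234.5475/4 = 58.63687
Σ(xᵢ − x̄)³ = 1846.5641 ⇒ m₃ = 1846.5641/4 = 461.64103
m₂^(3/2) = 58.63687^(1.5) = 449.01022
g1 = m₃ / m₂^(3/2) = 461.64103 / 449.01022 ≈ 1.028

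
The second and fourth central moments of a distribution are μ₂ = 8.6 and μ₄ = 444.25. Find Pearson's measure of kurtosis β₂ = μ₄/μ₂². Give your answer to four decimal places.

μ₂² = 8.6² = 73.96000
μ₄/μ₂² = 444.25 / 73.96000 = 6.00663
β₂ ≈ 6.0066

6.0066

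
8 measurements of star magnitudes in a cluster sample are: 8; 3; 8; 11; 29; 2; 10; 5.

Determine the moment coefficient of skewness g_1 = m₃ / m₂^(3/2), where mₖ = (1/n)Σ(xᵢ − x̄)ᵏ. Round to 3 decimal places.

x̄ = (8 + 3 + 8 + 11 + 29 + 2 + 10 + 5) / 8 = 9.5000
deviations (xᵢ − x̄): -1.5000, -6.5000, -1.5000, 1.5000, 19.5000, -7.5000, 0.5000, -4.5000
Σ(xᵢ − x̄)² = 506.0000 ⇒ m₂ = 506.0000/8 = 63.25000
Σ(xᵢ − x̄)³ = 6624.0000 ⇒ m₃ = 6624.0000/8 = 828.00000
m₂^(3/2) = 63.25000^(1.5) = 503.02642
g_1 = m₃ / m₂^(3/2) = 828.00000 / 503.02642 ≈ 1.646

1.646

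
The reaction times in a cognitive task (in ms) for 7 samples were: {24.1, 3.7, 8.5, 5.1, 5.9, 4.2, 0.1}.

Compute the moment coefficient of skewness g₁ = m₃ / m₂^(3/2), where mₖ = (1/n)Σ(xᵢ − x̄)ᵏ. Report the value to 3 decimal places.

1.595

x̄ = (24.1 + 3.7 + 8.5 + 5.1 + 5.9 + 4.2 + 0.1) / 7 = 7.3714
deviations (xᵢ − x̄): 16.7286, -3.6714, 1.1286, -2.2714, -1.4714, -3.1714, -7.2714
Σ(xᵢ − x̄)² = 364.8543 ⇒ m₂ = 364.8543/7 = 52.12204
Σ(xᵢ − x̄)³ = 4202.0874 ⇒ m₃ = 4202.0874/7 = 600.29820
m₂^(3/2) = 52.12204^(1.5) = 376.29818
g₁ = m₃ / m₂^(3/2) = 600.29820 / 376.29818 ≈ 1.595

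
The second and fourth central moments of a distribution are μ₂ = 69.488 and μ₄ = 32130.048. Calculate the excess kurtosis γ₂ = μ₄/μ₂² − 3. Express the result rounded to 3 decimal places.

3.654

μ₂² = 69.488² = 4828.58214
μ₄/μ₂² = 32130.048 / 4828.58214 = 6.65414
γ₂ = 6.65414 − 3 ≈ 3.654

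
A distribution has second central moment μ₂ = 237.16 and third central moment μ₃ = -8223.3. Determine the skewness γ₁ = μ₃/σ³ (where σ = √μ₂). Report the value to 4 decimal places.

-2.2516

σ = √μ₂ = √237.16 = 15.40000
σ³ = μ₂^(3/2) = 3652.26400
γ₁ = μ₃/σ³ = -8223.3 / 3652.26400 ≈ -2.2516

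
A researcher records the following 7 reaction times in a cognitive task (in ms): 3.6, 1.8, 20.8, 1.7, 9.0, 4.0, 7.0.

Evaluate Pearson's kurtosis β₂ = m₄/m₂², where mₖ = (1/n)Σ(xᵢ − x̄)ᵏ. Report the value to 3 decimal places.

3.793

x̄ = 6.8429
Σ(xᵢ − x̄)² = 269.9571 ⇒ m₂ = 38.56531
Σ(xᵢ − x̄)⁴ = 39491.5682 ⇒ m₄ = 5641.65260
m₂² = 1487.28284
β₂ = m₄/m₂² = 5641.65260 / 1487.28284 ≈ 3.793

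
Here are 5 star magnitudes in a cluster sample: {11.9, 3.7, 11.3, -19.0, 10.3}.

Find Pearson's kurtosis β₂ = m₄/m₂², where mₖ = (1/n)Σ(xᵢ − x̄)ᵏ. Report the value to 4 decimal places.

x̄ = 3.6400
Σ(xᵢ − x̄)² = 683.8320 ⇒ m₂ = 136.76640
Σ(xᵢ − x̄)⁴ = 272792.8455 ⇒ m₄ = 54558.56911
m₂² = 18705.04817
β₂ = m₄/m₂² = 54558.56911 / 18705.04817 ≈ 2.9168

2.9168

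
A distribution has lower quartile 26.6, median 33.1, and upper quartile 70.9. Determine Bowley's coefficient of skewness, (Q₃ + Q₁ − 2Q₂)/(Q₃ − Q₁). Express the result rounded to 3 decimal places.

0.707

numerator: Q₃ + Q₁ − 2Q₂ = 70.9 + 26.6 − 2×33.1 = 31.3000
denominator: Q₃ − Q₁ = 70.9 − 26.6 = 44.3000
Bowley skewness = 31.3000 / 44.3000 ≈ 0.707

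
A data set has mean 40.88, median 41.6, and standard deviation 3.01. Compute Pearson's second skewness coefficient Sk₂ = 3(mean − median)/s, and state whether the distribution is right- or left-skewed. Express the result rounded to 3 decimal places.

-0.718, left-skewed

Sk₂ = 3(40.88 − 41.6) / 3.01 = 3 × -0.7200 / 3.01
    = -2.1600 / 3.01 ≈ -0.718
Sk₂ < 0 ⇒ mean < median ⇒ left-skewed (negative skew).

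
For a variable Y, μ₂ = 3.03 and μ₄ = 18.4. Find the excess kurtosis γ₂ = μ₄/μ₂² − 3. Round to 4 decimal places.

-0.9958

μ₂² = 3.03² = 9.18090
μ₄/μ₂² = 18.4 / 9.18090 = 2.00416
γ₂ = 2.00416 − 3 ≈ -0.9958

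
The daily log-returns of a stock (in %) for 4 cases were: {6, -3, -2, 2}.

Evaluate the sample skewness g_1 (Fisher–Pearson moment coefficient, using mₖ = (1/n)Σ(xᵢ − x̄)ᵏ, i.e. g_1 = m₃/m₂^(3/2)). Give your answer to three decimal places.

0.405

x̄ = (6 - 3 - 2 + 2) / 4 = 0.7500
deviations (xᵢ − x̄): 5.2500, -3.7500, -2.7500, 1.2500
Σ(xᵢ − x̄)² = 50.7500 ⇒ m₂ = 50.7500/4 = 12.68750
Σ(xᵢ − x̄)³ = 73.1250 ⇒ m₃ = 73.1250/4 = 18.28125
m₂^(3/2) = 12.68750^(1.5) = 45.19226
g_1 = m₃ / m₂^(3/2) = 18.28125 / 45.19226 ≈ 0.405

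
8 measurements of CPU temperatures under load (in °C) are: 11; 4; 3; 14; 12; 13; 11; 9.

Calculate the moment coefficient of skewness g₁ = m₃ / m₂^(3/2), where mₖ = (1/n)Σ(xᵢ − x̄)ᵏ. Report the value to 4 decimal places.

x̄ = (11 + 4 + 3 + 14 + 12 + 13 + 11 + 9) / 8 = 9.6250
deviations (xᵢ − x̄): 1.3750, -5.6250, -6.6250, 4.3750, 2.3750, 3.3750, 1.3750, -0.6250
Σ(xᵢ − x̄)² = 115.8750 ⇒ m₂ = 115.8750/8 = 14.48438
Σ(xᵢ − x̄)³ = -328.2188 ⇒ m₃ = -328.2188/8 = -41.02734
m₂^(3/2) = 14.48438^(1.5) = 55.12513
g₁ = m₃ / m₂^(3/2) = -41.02734 / 55.12513 ≈ -0.7443

-0.7443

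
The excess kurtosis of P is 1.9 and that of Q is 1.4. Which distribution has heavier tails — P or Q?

Higher excess kurtosis ⇒ heavier tails relative to the normal distribution.
1.9 vs 1.4: the larger is 1.9, so P has heavier tails.

P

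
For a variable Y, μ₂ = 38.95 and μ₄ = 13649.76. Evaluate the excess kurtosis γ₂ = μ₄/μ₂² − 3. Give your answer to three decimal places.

5.997

μ₂² = 38.95² = 1517.10250
μ₄/μ₂² = 13649.76 / 1517.10250 = 8.99726
γ₂ = 8.99726 − 3 ≈ 5.997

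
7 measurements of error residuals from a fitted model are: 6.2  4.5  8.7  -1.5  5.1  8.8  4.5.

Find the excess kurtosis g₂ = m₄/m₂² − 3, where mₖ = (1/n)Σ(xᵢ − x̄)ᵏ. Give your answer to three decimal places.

0.129

x̄ = 5.1857
Σ(xᵢ − x̄)² = 72.0886 ⇒ m₂ = 10.29837
Σ(xᵢ − x̄)⁴ = 2322.6523 ⇒ m₄ = 331.80747
m₂² = 106.05637
g₂ = m₄/m₂² − 3 = 3.12860 − 3 ≈ 0.129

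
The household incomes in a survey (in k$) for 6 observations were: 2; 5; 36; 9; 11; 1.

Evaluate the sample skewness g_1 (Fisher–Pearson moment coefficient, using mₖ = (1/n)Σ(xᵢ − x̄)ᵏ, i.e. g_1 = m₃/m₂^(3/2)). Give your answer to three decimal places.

1.447

x̄ = (2 + 5 + 36 + 9 + 11 + 1) / 6 = 10.6667
deviations (xᵢ − x̄): -8.6667, -5.6667, 25.3333, -1.6667, 0.3333, -9.6667
Σ(xᵢ − x̄)² = 845.3333 ⇒ m₂ = 845.3333/6 = 140.88889
Σ(xᵢ − x̄)³ = 14517.5556 ⇒ m₃ = 14517.5556/6 = 2419.59259
m₂^(3/2) = 140.88889^(1.5) = 1672.30357
g_1 = m₃ / m₂^(3/2) = 2419.59259 / 1672.30357 ≈ 1.447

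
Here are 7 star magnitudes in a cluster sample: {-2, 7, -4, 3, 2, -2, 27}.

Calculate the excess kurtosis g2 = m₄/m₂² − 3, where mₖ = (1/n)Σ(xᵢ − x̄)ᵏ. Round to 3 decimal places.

x̄ = 4.4286
Σ(xᵢ − x̄)² = 677.7143 ⇒ m₂ = 96.81633
Σ(xᵢ − x̄)⁴ = 268104.2915 ⇒ m₄ = 38300.61308
m₂² = 9373.40108
g2 = m₄/m₂² − 3 = 4.08610 − 3 ≈ 1.086

1.086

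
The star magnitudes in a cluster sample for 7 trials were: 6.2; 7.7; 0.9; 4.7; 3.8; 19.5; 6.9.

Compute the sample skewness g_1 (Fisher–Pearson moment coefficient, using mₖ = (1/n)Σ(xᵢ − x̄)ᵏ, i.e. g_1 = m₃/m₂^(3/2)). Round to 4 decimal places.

x̄ = (6.2 + 7.7 + 0.9 + 4.7 + 3.8 + 19.5 + 6.9) / 7 = 7.1000
deviations (xᵢ − x̄): -0.9000, 0.6000, -6.2000, -2.4000, -3.3000, 12.4000, -0.2000
Σ(xᵢ − x̄)² = 210.0600 ⇒ m₂ = 210.0600/7 = 30.00857
Σ(xᵢ − x̄)³ = 1618.0140 ⇒ m₃ = 1618.0140/7 = 231.14486
m₂^(3/2) = 30.00857^(1.5) = 164.38719
g_1 = m₃ / m₂^(3/2) = 231.14486 / 164.38719 ≈ 1.4061

1.4061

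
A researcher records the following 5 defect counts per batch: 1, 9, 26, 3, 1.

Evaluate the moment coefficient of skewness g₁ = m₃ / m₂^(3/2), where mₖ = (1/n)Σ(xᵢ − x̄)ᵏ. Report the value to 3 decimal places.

x̄ = (1 + 9 + 26 + 3 + 1) / 5 = 8.0000
deviations (xᵢ − x̄): -7.0000, 1.0000, 18.0000, -5.0000, -7.0000
Σ(xᵢ − x̄)² = 448.0000 ⇒ m₂ = 448.0000/5 = 89.60000
Σ(xᵢ − x̄)³ = 5022.0000 ⇒ m₃ = 5022.0000/5 = 1004.40000
m₂^(3/2) = 89.60000^(1.5) = 848.12920
g₁ = m₃ / m₂^(3/2) = 1004.40000 / 848.12920 ≈ 1.184

1.184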